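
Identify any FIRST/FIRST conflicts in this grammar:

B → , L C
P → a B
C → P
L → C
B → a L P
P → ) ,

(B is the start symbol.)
No FIRST/FIRST conflicts.

A FIRST/FIRST conflict occurs when two productions N → α and N → β for the same non-terminal have FIRST(α) ∩ FIRST(β) ≠ ∅ (with ε ∈ FIRST of a nullable right-hand side, so two nullable alternatives also conflict).

Productions for B:
  B → , L C: FIRST = { ',' }
  B → a L P: FIRST = { 'a' }
Productions for P:
  P → a B: FIRST = { 'a' }
  P → ) ,: FIRST = { ')' }
C, L have only one production, so no FIRST/FIRST conflict is possible there.

All alternatives of each non-terminal have pairwise disjoint FIRST sets.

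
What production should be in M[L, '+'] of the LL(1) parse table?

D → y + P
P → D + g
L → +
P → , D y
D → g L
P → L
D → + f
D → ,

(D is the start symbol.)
To find M[L, '+'], we find productions for L where '+' is in the predict set (PREDICT(N → α) = (FIRST(α) \ {ε}) ∪ (FOLLOW(N) if α ⇒* ε)).

L → +: PREDICT = { '+' }
  '+' is in predict set, so this production goes in M[L, '+']

M[L, '+'] = L → +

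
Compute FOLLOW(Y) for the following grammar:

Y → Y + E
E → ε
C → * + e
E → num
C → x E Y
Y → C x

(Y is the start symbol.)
To compute FOLLOW(Y), find every occurrence of Y on a right-hand side N → α Y β: add FIRST(β) \ {ε}, and if β is empty or nullable also add FOLLOW(N). Iterate to a fixed point.

Y is the start symbol, so $ ∈ FOLLOW(Y).
In Y → Y + E: Y is followed by '+' E, add FIRST('+' E) \ {ε} = { '+' }
In C → x E Y: Y is at the end, add FOLLOW(C)

The FOLLOW sets referred to above (computed the same way, to a fixed point):
  FOLLOW(C) = { 'x' }

Taking the union: FOLLOW(Y) = { $, '+', 'x' }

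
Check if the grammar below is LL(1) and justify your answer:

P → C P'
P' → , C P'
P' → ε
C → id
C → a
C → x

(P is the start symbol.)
Relevant sets:
  FOLLOW(P') = { $ }

For P':
  PREDICT(P' → ',' C P') = { ',' }
  PREDICT(P' → ε) = { $ }
For C:
  PREDICT(C → id) = { 'id' }
  PREDICT(C → a) = { 'a' }
  PREDICT(C → x) = { 'x' }
P has a single production, so nothing to check there.

All predict sets are disjoint. The grammar IS LL(1).

Answer: Yes, the grammar is LL(1).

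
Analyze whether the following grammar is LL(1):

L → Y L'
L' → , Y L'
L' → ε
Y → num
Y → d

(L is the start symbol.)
A grammar is LL(1) if for each non-terminal N with multiple productions, the predict sets of those productions are pairwise disjoint, where PREDICT(N → α) = (FIRST(α) \ {ε}) ∪ (FOLLOW(N) if α ⇒* ε).

Relevant sets:
  FOLLOW(L') = { $ }

For L':
  PREDICT(L' → ',' Y L') = { ',' }
  PREDICT(L' → ε) = { $ }
For Y:
  PREDICT(Y → num) = { 'num' }
  PREDICT(Y → d) = { 'd' }
L has a single production, so nothing to check there.

All predict sets are disjoint. The grammar IS LL(1).

Answer: Yes, the grammar is LL(1).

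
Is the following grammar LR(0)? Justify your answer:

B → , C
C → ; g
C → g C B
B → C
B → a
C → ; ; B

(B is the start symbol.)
Yes, the grammar is LR(0)

A grammar is LR(0) if no state in the canonical LR(0) collection has:
  - both a shift item (dot before a terminal) and a complete item (shift-reduce conflict), or
  - two or more complete items (reduce-reduce conflict; the accept item [B' → B .] counts as a complete item here).

Augment with B' → B and build the canonical LR(0) collection (I0 = CLOSURE({[B' → . B]}), then GOTO on every symbol after a dot until no new states appear). It has 13 states:
  I0: { [B → . , C], [B → . C], [B → . a], [B' → . B], [C → . ; ; B], [C → . ; g], [C → . g C B] }  — shift
  I1: { [B → , . C], [C → . ; ; B], [C → . ; g], [C → . g C B] }  — shift
  I2: { [C → ; . ; B], [C → ; . g] }  — shift
  I3: { [B' → B .] }  — accept
  I4: { [B → C .] }  — reduce
  I5: { [B → a .] }  — reduce
  I6: { [C → . ; ; B], [C → . ; g], [C → . g C B], [C → g . C B] }  — shift
  I7: { [B → . , C], [B → . C], [B → . a], [C → . ; ; B], [C → . ; g], [C → . g C B], [C → g C . B] }  — shift
  I8: { [C → g C B .] }  — reduce
  I9: { [B → . , C], [B → . C], [B → . a], [C → . ; ; B], [C → . ; g], [C → . g C B], [C → ; ; . B] }  — shift
  I10: { [C → ; g .] }  — reduce
  I11: { [C → ; ; B .] }  — reduce
  I12: { [B → , C .] }  — reduce

Every state is either a pure shift/goto state or contains exactly one complete item and nothing to shift — no conflicts. The grammar is LR(0).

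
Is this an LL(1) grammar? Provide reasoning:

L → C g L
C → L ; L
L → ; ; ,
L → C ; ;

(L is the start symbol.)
No. Predict set conflict for L: { ';' }

A grammar is LL(1) if for each non-terminal N with multiple productions, the predict sets of those productions are pairwise disjoint, where PREDICT(N → α) = (FIRST(α) \ {ε}) ∪ (FOLLOW(N) if α ⇒* ε).

Relevant sets:
  FIRST(C) = { ';' }

For L:
  PREDICT(L → C g L) = { ';' }
  PREDICT(L → ';' ';' ',') = { ';' }
  PREDICT(L → C ';' ';') = { ';' }
C has a single production, so nothing to check there.

Conflict found: Predict set conflict for L: { ';' }
The grammar is NOT LL(1).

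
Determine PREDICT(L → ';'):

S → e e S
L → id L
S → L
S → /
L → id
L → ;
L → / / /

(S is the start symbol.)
{ ';' }

PREDICT(L → ';') = (FIRST(RHS) \ {ε}) ∪ (FOLLOW(L) if ε ∈ FIRST(RHS), i.e. RHS ⇒* ε)
FIRST(';') = { ';' }
ε ∉ FIRST(';'), so FOLLOW(L) is not added.
PREDICT(L → ';') = { ';' }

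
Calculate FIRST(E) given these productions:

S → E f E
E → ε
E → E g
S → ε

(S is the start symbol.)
To compute FIRST(E), examine every production with E on the left-hand side, reading each right-hand side left to right until a non-nullable symbol is reached.

From E → ε:
  - ε-production, so ε ∈ FIRST(E)
From E → E g:
  - E is the symbol being defined: contributes nothing new
    E is nullable, so continue to the next symbol
  - g is a terminal: add 'g' and stop

Collecting: FIRST(E) = { 'g', ε }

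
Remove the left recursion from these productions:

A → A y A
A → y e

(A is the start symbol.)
A → y e A'
A' → y A A'
A' → ε

A is directly left-recursive. The standard transformation for
  A → A α₁ | ... | A α_m | β₁ | ... | β_n
is
  A  → β₁ A' | ... | β_n A'
  A' → α₁ A' | ... | α_m A' | ε

A → y e becomes A → y e A'
A → A y A becomes A' → y A A'
Add A' → ε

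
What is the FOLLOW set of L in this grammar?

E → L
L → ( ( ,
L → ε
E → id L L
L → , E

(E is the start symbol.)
{ $, '(', ',' }

To compute FOLLOW(L), find every occurrence of L on a right-hand side N → α L β: add FIRST(β) \ {ε}, and if β is empty or nullable also add FOLLOW(N). Iterate to a fixed point.

In E → L: L is at the end, add FOLLOW(E)
In E → id L L: L is followed by L, add FIRST(L) \ {ε} = { '(', ',' }
  L is nullable, so also add FOLLOW(E)
In E → id L L: L is at the end, add FOLLOW(E)

The FOLLOW sets referred to above (computed the same way, to a fixed point):
  FOLLOW(E) = { $, '(', ',' }

Taking the union: FOLLOW(L) = { $, '(', ',' }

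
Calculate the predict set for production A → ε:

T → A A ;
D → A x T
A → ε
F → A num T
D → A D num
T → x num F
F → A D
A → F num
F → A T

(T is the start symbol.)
PREDICT(A → ε) = (FIRST(RHS) \ {ε}) ∪ (FOLLOW(A) if ε ∈ FIRST(RHS), i.e. RHS ⇒* ε)
The right-hand side is ε (FIRST(ε) = { ε }), so the predict set is FOLLOW(A) = { ';', 'num', 'x' }
PREDICT(A → ε) = { ';', 'num', 'x' }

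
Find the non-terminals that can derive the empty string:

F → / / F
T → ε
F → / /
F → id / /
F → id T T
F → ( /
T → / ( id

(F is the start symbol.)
ε-productions: T → ε
So T is immediately nullable.
No further non-terminal can be added: every production for the remaining non-terminals contains a terminal or a non-nullable non-terminal.
Nullable = { 'T' }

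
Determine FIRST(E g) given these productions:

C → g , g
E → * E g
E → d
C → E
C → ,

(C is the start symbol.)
{ '*', 'd' }

FIRST sets of the non-terminals involved (from the grammar, by fixed-point iteration):
  FIRST(E) = { '*', 'd' }

To compute FIRST(E g), process the symbols left to right:
Symbol E is a non-terminal. Add FIRST(E) \ {ε} = { '*', 'd' }
E is not nullable (ε ∉ FIRST(E)), so stop here.
FIRST(E g) = { '*', 'd' }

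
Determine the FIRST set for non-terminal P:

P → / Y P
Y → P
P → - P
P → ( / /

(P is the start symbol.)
To compute FIRST(P), examine every production with P on the left-hand side, reading each right-hand side left to right until a non-nullable symbol is reached.

From P → / Y P:
  - '/' is a terminal: add '/' and stop
From P → - P:
  - '-' is a terminal: add '-' and stop
From P → ( / /:
  - '(' is a terminal: add '(' and stop

Collecting: FIRST(P) = { '(', '-', '/' }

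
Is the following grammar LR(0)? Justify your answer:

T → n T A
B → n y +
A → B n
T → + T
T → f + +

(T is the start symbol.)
Yes, the grammar is LR(0)

A grammar is LR(0) if no state in the canonical LR(0) collection has:
  - both a shift item (dot before a terminal) and a complete item (shift-reduce conflict), or
  - two or more complete items (reduce-reduce conflict; the accept item [T' → T .] counts as a complete item here).

Augment with T' → T and build the canonical LR(0) collection (I0 = CLOSURE({[T' → . T]}), then GOTO on every symbol after a dot until no new states appear). It has 15 states:
  I0: { [T → . + T], [T → . f + +], [T → . n T A], [T' → . T] }  — shift
  I1: { [T → + . T], [T → . + T], [T → . f + +], [T → . n T A] }  — shift
  I2: { [T' → T .] }  — accept
  I3: { [T → f . + +] }  — shift
  I4: { [T → . + T], [T → . f + +], [T → . n T A], [T → n . T A] }  — shift
  I5: { [A → . B n], [B → . n y +], [T → n T . A] }  — shift
  I6: { [T → n T A .] }  — reduce
  I7: { [A → B . n] }  — shift
  I8: { [B → n . y +] }  — shift
  I9: { [B → n y . +] }  — shift
  I10: { [B → n y + .] }  — reduce
  I11: { [A → B n .] }  — reduce
  I12: { [T → f + . +] }  — shift
  I13: { [T → f + + .] }  — reduce
  I14: { [T → + T .] }  — reduce

Every state is either a pure shift/goto state or contains exactly one complete item and nothing to shift — no conflicts. The grammar is LR(0).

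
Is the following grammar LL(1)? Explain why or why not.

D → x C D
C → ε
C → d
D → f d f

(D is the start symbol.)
Yes, the grammar is LL(1).

Relevant sets:
  FOLLOW(C) = { 'f', 'x' }

For D:
  PREDICT(D → x C D) = { 'x' }
  PREDICT(D → f d f) = { 'f' }
For C:
  PREDICT(C → ε) = { 'f', 'x' }
  PREDICT(C → d) = { 'd' }

All predict sets are disjoint. The grammar IS LL(1).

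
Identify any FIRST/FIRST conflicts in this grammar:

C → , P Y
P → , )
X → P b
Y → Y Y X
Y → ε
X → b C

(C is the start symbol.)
A FIRST/FIRST conflict occurs when two productions N → α and N → β for the same non-terminal have FIRST(α) ∩ FIRST(β) ≠ ∅ (with ε ∈ FIRST of a nullable right-hand side, so two nullable alternatives also conflict).

FIRST sets of the non-terminals at (or reachable through a nullable prefix from) the front of some alternative:
  FIRST(P) = { ',' }
  FIRST(Y) = { ',', 'b', ε }
  FIRST(X) = { ',', 'b' }

Productions for X:
  X → P b: FIRST = { ',' }
  X → b C: FIRST = { 'b' }
Productions for Y:
  Y → Y Y X: FIRST = { ',', 'b' }
  Y → ε: FIRST = { ε }
C, P have only one production, so no FIRST/FIRST conflict is possible there.

All alternatives of each non-terminal have pairwise disjoint FIRST sets.

Answer: No FIRST/FIRST conflicts.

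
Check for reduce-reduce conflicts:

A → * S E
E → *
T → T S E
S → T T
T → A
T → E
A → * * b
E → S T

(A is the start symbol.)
Yes — I11: [T → E .] vs [T → T S E .]; I14: [A → * S E .] vs [T → E .]

A reduce-reduce conflict occurs when an LR(0) state has two complete items [A → α .] and [B → β .] — both call for a reduction, and with no lookahead the parser cannot choose between them.

Augment with A' → A and build the canonical LR(0) collection (I0 = CLOSURE({[A' → . A]}), then GOTO on every symbol after a dot until no new states appear). It has 16 states:
  I0: { [A → . * * b], [A → . * S E], [A' → . A] }  — shift
  I1: { [A → * . * b], [A → * . S E], [A → . * * b], [A → . * S E], [E → . *], [E → . S T], [S → . T T], [T → . A], [T → . E], [T → . T S E] }  — shift
  I2: { [A' → A .] }  — accept
  I3: { [A → * * . b], [A → * . * b], [A → * . S E], [A → . * * b], [A → . * S E], [E → * .], [E → . *], [E → . S T], [S → . T T], [T → . A], [T → . E], [T → . T S E] }  — shift, reduce
  I4: { [T → A .] }  — reduce
  I5: { [T → E .] }  — reduce
  I6: { [A → * S . E], [A → . * * b], [A → . * S E], [E → . *], [E → . S T], [E → S . T], [S → . T T], [T → . A], [T → . E], [T → . T S E] }  — shift
  I7: { [A → . * * b], [A → . * S E], [E → . *], [E → . S T], [S → . T T], [S → T . T], [T → . A], [T → . E], [T → . T S E], [T → T . S E] }  — shift
  I8: { [A → * . * b], [A → * . S E], [A → . * * b], [A → . * S E], [E → * .], [E → . *], [E → . S T], [S → . T T], [T → . A], [T → . E], [T → . T S E] }  — shift, reduce
  I9: { [A → . * * b], [A → . * S E], [E → . *], [E → . S T], [E → S . T], [S → . T T], [T → . A], [T → . E], [T → . T S E], [T → T S . E] }  — shift
  I10: { [A → . * * b], [A → . * S E], [E → . *], [E → . S T], [S → . T T], [S → T . T], [S → T T .], [T → . A], [T → . E], [T → . T S E], [T → T . S E] }  — shift, reduce
  I11: { [T → E .], [T → T S E .] }  — 2 reduces
  I12: { [A → . * * b], [A → . * S E], [E → . *], [E → . S T], [E → S . T], [S → . T T], [T → . A], [T → . E], [T → . T S E] }  — shift
  I13: { [A → . * * b], [A → . * S E], [E → . *], [E → . S T], [E → S T .], [S → . T T], [S → T . T], [T → . A], [T → . E], [T → . T S E], [T → T . S E] }  — shift, reduce
  I14: { [A → * S E .], [T → E .] }  — 2 reduces
  I15: { [A → * * b .] }  — reduce

I11 contains complete items [T → E .], [T → T S E .] — reduce-reduce conflict.
I14 contains complete items [A → * S E .], [T → E .] — reduce-reduce conflict.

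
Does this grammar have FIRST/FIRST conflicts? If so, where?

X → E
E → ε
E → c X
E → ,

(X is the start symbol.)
No FIRST/FIRST conflicts.

A FIRST/FIRST conflict occurs when two productions N → α and N → β for the same non-terminal have FIRST(α) ∩ FIRST(β) ≠ ∅ (with ε ∈ FIRST of a nullable right-hand side, so two nullable alternatives also conflict).

Productions for E:
  E → ε: FIRST = { ε }
  E → c X: FIRST = { 'c' }
  E → ,: FIRST = { ',' }
X has only one production, so no FIRST/FIRST conflict is possible there.

All alternatives of each non-terminal have pairwise disjoint FIRST sets.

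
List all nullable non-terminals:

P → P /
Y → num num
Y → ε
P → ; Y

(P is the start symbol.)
{ 'Y' }

ε-productions: Y → ε
So Y is immediately nullable.
No further non-terminal can be added: every production for the remaining non-terminals contains a terminal or a non-nullable non-terminal.
Nullable = { 'Y' }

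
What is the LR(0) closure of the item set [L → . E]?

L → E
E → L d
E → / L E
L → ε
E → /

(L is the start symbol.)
Start with: [L → . E]
  [L → . E] has the dot before E: add [E → . L d], [E → . / L E], [E → . /]
  [E → . L d] has the dot before L: add [L → .]
No further items can be added.

CLOSURE = { [E → . / L E], [E → . /], [E → . L d], [L → . E], [L → .] }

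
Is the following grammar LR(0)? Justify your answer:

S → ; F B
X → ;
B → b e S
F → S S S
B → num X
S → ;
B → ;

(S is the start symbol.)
No. Shift-reduce conflict between [S → ; .] and [S → . ;]

Augment with S' → S and build the canonical LR(0) collection (I0 = CLOSURE({[S' → . S]}), then GOTO on every symbol after a dot until no new states appear). It has 15 states:
  I0: { [S → . ; F B], [S → . ;], [S' → . S] }  — shift
  I1: { [F → . S S S], [S → . ; F B], [S → . ;], [S → ; . F B], [S → ; .] }  — shift, reduce
  I2: { [S' → S .] }  — accept
  I3: { [B → . ;], [B → . b e S], [B → . num X], [S → ; F . B] }  — shift
  I4: { [F → S . S S], [S → . ; F B], [S → . ;] }  — shift
  I5: { [F → S S . S], [S → . ; F B], [S → . ;] }  — shift
  I6: { [F → S S S .] }  — reduce
  I7: { [B → ; .] }  — reduce
  I8: { [S → ; F B .] }  — reduce
  I9: { [B → b . e S] }  — shift
  I10: { [B → num . X], [X → . ;] }  — shift
  I11: { [X → ; .] }  — reduce
  I12: { [B → num X .] }  — reduce
  I13: { [B → b e . S], [S → . ; F B], [S → . ;] }  — shift
  I14: { [B → b e S .] }  — reduce

Conflict in state I1:
  Shift-reduce conflict between [S → ; .] and [S → . ;]
So the grammar is NOT LR(0).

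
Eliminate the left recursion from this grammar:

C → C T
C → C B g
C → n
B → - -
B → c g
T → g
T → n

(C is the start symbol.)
C is directly left-recursive. The standard transformation for
  A → A α₁ | ... | A α_m | β₁ | ... | β_n
is
  A  → β₁ A' | ... | β_n A'
  A' → α₁ A' | ... | α_m A' | ε

C → n becomes C → n C'
C → C T becomes C' → T C'
C → C B g becomes C' → B g C'
Add C' → ε

Productions for other non-terminals are unchanged:
  B → - -
  B → c g
  T → g
  T → n

Resulting grammar:
C → n C'
C' → T C'
C' → B g C'
C' → ε
B → - -
B → c g
T → g
T → n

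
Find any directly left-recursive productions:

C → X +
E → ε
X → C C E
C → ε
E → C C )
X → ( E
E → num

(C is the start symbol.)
Direct left recursion occurs when N → N α for some non-terminal N (the right-hand side begins with the left-hand side itself).

C → X +: starts with X
E → ε: starts with ε
X → C C E: starts with C
C → ε: starts with ε
E → C C ): starts with C
X → ( E: starts with '('
E → num: starts with num

No direct left recursion found.

Answer: No direct left recursion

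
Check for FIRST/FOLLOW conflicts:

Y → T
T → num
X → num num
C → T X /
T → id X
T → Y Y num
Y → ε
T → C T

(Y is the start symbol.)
Yes. Y → T with FOLLOW(Y) on { 'id', 'num' }

A FIRST/FOLLOW conflict occurs when a non-terminal N has a nullable alternative N → β (β ⇒* ε) and another alternative N → α with FIRST(α) ∩ FOLLOW(N) ≠ ∅: on such a lookahead the parser cannot decide between expanding α and letting N vanish via β.

Nullable non-terminals: Y.
FIRST sets used below: FIRST(T) = { 'id', 'num' }

Y: nullable alternative(s) Y → ε; FOLLOW(Y) = { $, 'id', 'num' }
  Y → T: FIRST \ {ε} = { 'id', 'num' } — overlaps FOLLOW(Y) on { 'id', 'num' }: CONFLICT
  Y → ε: FIRST \ {ε} = { } — this is the only nullable alternative, skip

C, T, X have no nullable alternative, so no FIRST/FOLLOW check is needed there.

So the grammar has 1 FIRST/FOLLOW conflict (marked CONFLICT above).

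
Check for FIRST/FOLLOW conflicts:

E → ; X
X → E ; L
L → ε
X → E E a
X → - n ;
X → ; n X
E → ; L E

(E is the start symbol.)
Nullable non-terminals: L.
L has a nullable alternative but only one production, so nothing to check.

E, X have no nullable alternative, so no FIRST/FOLLOW check is needed there.

No FIRST/FOLLOW conflicts found.

Answer: No FIRST/FOLLOW conflicts.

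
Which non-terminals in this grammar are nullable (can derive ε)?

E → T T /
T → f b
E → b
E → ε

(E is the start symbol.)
A non-terminal is nullable if it can derive ε (the empty string): either it has an ε-production, or it has a production whose right-hand side consists entirely of nullable non-terminals.

ε-productions: E → ε
So E is immediately nullable.
No further non-terminal can be added: every production for the remaining non-terminals contains a terminal or a non-nullable non-terminal.
Nullable = { 'E' }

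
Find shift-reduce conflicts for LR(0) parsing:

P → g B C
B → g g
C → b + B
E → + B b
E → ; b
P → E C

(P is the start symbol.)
A shift-reduce conflict occurs when an LR(0) state has both:
  - a complete (reduce) item [A → α .] (dot at the end), and
  - a shift item [B → β . c γ] (dot before a terminal).

Augment with P' → P and build the canonical LR(0) collection (I0 = CLOSURE({[P' → . P]}), then GOTO on every symbol after a dot until no new states appear). It has 17 states:
  I0: { [E → . + B b], [E → . ; b], [P → . E C], [P → . g B C], [P' → . P] }  — shift
  I1: { [B → . g g], [E → + . B b] }  — shift
  I2: { [E → ; . b] }  — shift
  I3: { [C → . b + B], [P → E . C] }  — shift
  I4: { [P' → P .] }  — accept
  I5: { [B → . g g], [P → g . B C] }  — shift
  I6: { [C → . b + B], [P → g B . C] }  — shift
  I7: { [B → g . g] }  — shift
  I8: { [B → g g .] }  — reduce
  I9: { [P → g B C .] }  — reduce
  I10: { [C → b . + B] }  — shift
  I11: { [B → . g g], [C → b + . B] }  — shift
  I12: { [C → b + B .] }  — reduce
  I13: { [P → E C .] }  — reduce
  I14: { [E → ; b .] }  — reduce
  I15: { [E → + B . b] }  — shift
  I16: { [E → + B b .] }  — reduce

No state contains both a complete item and a shift item.

Answer: No shift-reduce conflicts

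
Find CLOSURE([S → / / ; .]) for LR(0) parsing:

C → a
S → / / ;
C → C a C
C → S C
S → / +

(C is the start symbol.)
To compute CLOSURE, for each item [A → α.Bβ] where B is a non-terminal, add [B → .γ] for all productions B → γ; repeat for the newly added items until nothing changes.

Start with: [S → / / ; .]
The dot is at the end, so nothing is added.

CLOSURE = { [S → / / ; .] }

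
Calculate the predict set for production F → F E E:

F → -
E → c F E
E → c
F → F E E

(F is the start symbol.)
PREDICT(F → F E E) = (FIRST(RHS) \ {ε}) ∪ (FOLLOW(F) if ε ∈ FIRST(RHS), i.e. RHS ⇒* ε)
FIRST(F) = { '-' }
FIRST(F E E) = { '-' }
ε ∉ FIRST(F E E), so FOLLOW(F) is not added.
PREDICT(F → F E E) = { '-' }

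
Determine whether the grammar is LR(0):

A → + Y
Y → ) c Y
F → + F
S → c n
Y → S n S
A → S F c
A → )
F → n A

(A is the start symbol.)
Yes, the grammar is LR(0)

A grammar is LR(0) if no state in the canonical LR(0) collection has:
  - both a shift item (dot before a terminal) and a complete item (shift-reduce conflict), or
  - two or more complete items (reduce-reduce conflict; the accept item [A' → A .] counts as a complete item here).

Augment with A' → A and build the canonical LR(0) collection (I0 = CLOSURE({[A' → . A]}), then GOTO on every symbol after a dot until no new states appear). It has 20 states:
  I0: { [A → . )], [A → . + Y], [A → . S F c], [A' → . A], [S → . c n] }  — shift
  I1: { [A → ) .] }  — reduce
  I2: { [A → + . Y], [S → . c n], [Y → . ) c Y], [Y → . S n S] }  — shift
  I3: { [A' → A .] }  — accept
  I4: { [A → S . F c], [F → . + F], [F → . n A] }  — shift
  I5: { [S → c . n] }  — shift
  I6: { [S → c n .] }  — reduce
  I7: { [F → + . F], [F → . + F], [F → . n A] }  — shift
  I8: { [A → S F . c] }  — shift
  I9: { [A → . )], [A → . + Y], [A → . S F c], [F → n . A], [S → . c n] }  — shift
  I10: { [F → n A .] }  — reduce
  I11: { [A → S F c .] }  — reduce
  I12: { [F → + F .] }  — reduce
  I13: { [Y → ) . c Y] }  — shift
  I14: { [Y → S . n S] }  — shift
  I15: { [A → + Y .] }  — reduce
  I16: { [S → . c n], [Y → S n . S] }  — shift
  I17: { [Y → S n S .] }  — reduce
  I18: { [S → . c n], [Y → ) c . Y], [Y → . ) c Y], [Y → . S n S] }  — shift
  I19: { [Y → ) c Y .] }  — reduce

Every state is either a pure shift/goto state or contains exactly one complete item and nothing to shift — no conflicts. The grammar is LR(0).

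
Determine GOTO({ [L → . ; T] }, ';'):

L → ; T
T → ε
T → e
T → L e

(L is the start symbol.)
GOTO(I, ';') = CLOSURE({ [A → αX.β] : [A → α.Xβ] ∈ I, X = ';' })

Items with dot before ';', with the dot advanced:
  [L → . ; T] → [L → ; . T]
Closure of the advanced items:
  [L → ; . T] has the dot before T: add [T → .], [T → . e], [T → . L e]
  [T → . L e] has the dot before L: add [L → . ; T]

GOTO = { [L → . ; T], [L → ; . T], [T → . L e], [T → . e], [T → .] }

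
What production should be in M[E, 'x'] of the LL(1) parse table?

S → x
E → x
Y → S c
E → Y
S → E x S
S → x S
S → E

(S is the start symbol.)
E → x, E → Y

To find M[E, 'x'], we find productions for E where 'x' is in the predict set (PREDICT(N → α) = (FIRST(α) \ {ε}) ∪ (FOLLOW(N) if α ⇒* ε)).

Relevant sets:
  FIRST(Y) = { 'x' }

E → x: PREDICT = { 'x' }
  'x' is in predict set, so this production goes in M[E, 'x']
E → Y: PREDICT = { 'x' }
  'x' is in predict set, so this production goes in M[E, 'x']

M[E, 'x'] = E → x, E → Y  (a multiply-defined cell — the grammar is not LL(1))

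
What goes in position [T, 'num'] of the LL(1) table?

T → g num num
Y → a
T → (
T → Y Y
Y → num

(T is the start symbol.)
T → Y Y

To find M[T, 'num'], we find productions for T where 'num' is in the predict set (PREDICT(N → α) = (FIRST(α) \ {ε}) ∪ (FOLLOW(N) if α ⇒* ε)).

Relevant sets:
  FIRST(Y) = { 'a', 'num' }

T → g num num: PREDICT = { 'g' }
T → (: PREDICT = { '(' }
T → Y Y: PREDICT = { 'a', 'num' }
  'num' is in predict set, so this production goes in M[T, 'num']

M[T, 'num'] = T → Y Y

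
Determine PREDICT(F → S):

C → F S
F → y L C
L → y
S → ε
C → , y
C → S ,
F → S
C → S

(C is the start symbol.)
{ $ }

PREDICT(F → S) = (FIRST(RHS) \ {ε}) ∪ (FOLLOW(F) if ε ∈ FIRST(RHS), i.e. RHS ⇒* ε)
FIRST(S) = { ε }
FIRST(S) = { ε }
ε ∈ FIRST(S) (the right-hand side is nullable), so add FOLLOW(F) = { $ }
PREDICT(F → S) = { $ }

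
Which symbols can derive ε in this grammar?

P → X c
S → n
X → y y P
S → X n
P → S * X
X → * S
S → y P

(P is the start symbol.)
None

There are no ε-productions, so no non-terminal can derive ε.
No non-terminals are nullable.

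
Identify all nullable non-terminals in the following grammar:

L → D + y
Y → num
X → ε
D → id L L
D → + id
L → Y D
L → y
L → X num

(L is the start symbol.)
ε-productions: X → ε
So X is immediately nullable.
No further non-terminal can be added: every production for the remaining non-terminals contains a terminal or a non-nullable non-terminal.
Nullable = { 'X' }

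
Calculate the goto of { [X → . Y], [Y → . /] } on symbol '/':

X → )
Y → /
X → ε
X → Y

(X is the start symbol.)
{ [Y → / .] }

GOTO(I, '/') = CLOSURE({ [A → αX.β] : [A → α.Xβ] ∈ I, X = '/' })

Items with dot before '/', with the dot advanced:
  [Y → . /] → [Y → / .]
Closure adds nothing (no advanced item has the dot before a non-terminal).

GOTO = { [Y → / .] }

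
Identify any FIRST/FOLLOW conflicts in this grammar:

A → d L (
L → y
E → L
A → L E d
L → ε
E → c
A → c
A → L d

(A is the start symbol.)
Yes. L → y with FOLLOW(L) on { 'y' }

A FIRST/FOLLOW conflict occurs when a non-terminal N has a nullable alternative N → β (β ⇒* ε) and another alternative N → α with FIRST(α) ∩ FOLLOW(N) ≠ ∅: on such a lookahead the parser cannot decide between expanding α and letting N vanish via β.

Nullable non-terminals: E, L.
FIRST sets used below: FIRST(L) = { 'y', ε }

E: nullable alternative(s) E → L; FOLLOW(E) = { 'd' }
  E → L: FIRST \ {ε} = { 'y' } — this is the only nullable alternative, skip
  E → c: FIRST \ {ε} = { 'c' } — disjoint from FOLLOW(E)

L: nullable alternative(s) L → ε; FOLLOW(L) = { '(', 'c', 'd', 'y' }
  L → y: FIRST \ {ε} = { 'y' } — overlaps FOLLOW(L) on { 'y' }: CONFLICT
  L → ε: FIRST \ {ε} = { } — this is the only nullable alternative, skip

A has no nullable alternative, so no FIRST/FOLLOW check is needed there.

So the grammar has 1 FIRST/FOLLOW conflict (marked CONFLICT above).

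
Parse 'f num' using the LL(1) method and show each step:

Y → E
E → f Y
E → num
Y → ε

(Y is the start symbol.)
LL(1) parsing maintains a stack (initially the start symbol over $) and the input. At each step: if the stack top is a terminal, match it against the current input token; if it is a non-terminal N, replace it with the RHS of M[N, lookahead] (the unique production whose predict set contains the lookahead).

Stack is shown with the top on the left.

Stack  Input    Action
----------------------
Y $    f num $  output Y → E
E $    f num $  output E → f Y
f Y $  f num $  match 'f'
Y $    num $    output Y → E
E $    num $    output E → num
num $  num $    match 'num'
$      $        accept

The string is accepted.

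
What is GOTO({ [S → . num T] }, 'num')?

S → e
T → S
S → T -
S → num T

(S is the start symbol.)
{ [S → . T -], [S → . e], [S → . num T], [S → num . T], [T → . S] }

GOTO(I, 'num') = CLOSURE({ [A → αX.β] : [A → α.Xβ] ∈ I, X = 'num' })

Items with dot before 'num', with the dot advanced:
  [S → . num T] → [S → num . T]
Closure of the advanced items:
  [S → num . T] has the dot before T: add [T → . S]
  [T → . S] has the dot before S: add [S → . e], [S → . T -], [S → . num T]

GOTO = { [S → . T -], [S → . e], [S → . num T], [S → num . T], [T → . S] }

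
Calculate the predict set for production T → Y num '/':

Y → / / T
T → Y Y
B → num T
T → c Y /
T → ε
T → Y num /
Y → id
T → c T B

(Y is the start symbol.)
{ '/', 'id' }

PREDICT(T → Y num '/') = (FIRST(RHS) \ {ε}) ∪ (FOLLOW(T) if ε ∈ FIRST(RHS), i.e. RHS ⇒* ε)
FIRST(Y) = { '/', 'id' }
FIRST(Y num '/') = { '/', 'id' }
ε ∉ FIRST(Y num '/'), so FOLLOW(T) is not added.
PREDICT(T → Y num '/') = { '/', 'id' }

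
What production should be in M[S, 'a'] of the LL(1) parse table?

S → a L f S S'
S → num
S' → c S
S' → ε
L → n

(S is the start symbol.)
S → a L f S S'

To find M[S, 'a'], we find productions for S where 'a' is in the predict set (PREDICT(N → α) = (FIRST(α) \ {ε}) ∪ (FOLLOW(N) if α ⇒* ε)).

S → a L f S S': PREDICT = { 'a' }
  'a' is in predict set, so this production goes in M[S, 'a']
S → num: PREDICT = { 'num' }

M[S, 'a'] = S → a L f S S'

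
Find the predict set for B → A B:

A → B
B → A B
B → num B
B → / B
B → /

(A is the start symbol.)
PREDICT(B → A B) = (FIRST(RHS) \ {ε}) ∪ (FOLLOW(B) if ε ∈ FIRST(RHS), i.e. RHS ⇒* ε)
FIRST(A) = { '/', 'num' }
FIRST(A B) = { '/', 'num' }
ε ∉ FIRST(A B), so FOLLOW(B) is not added.
PREDICT(B → A B) = { '/', 'num' }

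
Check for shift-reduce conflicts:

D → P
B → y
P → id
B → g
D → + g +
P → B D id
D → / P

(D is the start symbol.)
No shift-reduce conflicts

A shift-reduce conflict occurs when an LR(0) state has both:
  - a complete (reduce) item [A → α .] (dot at the end), and
  - a shift item [B → β . c γ] (dot before a terminal).

Augment with D' → D and build the canonical LR(0) collection (I0 = CLOSURE({[D' → . D]}), then GOTO on every symbol after a dot until no new states appear). It has 14 states:
  I0: { [B → . g], [B → . y], [D → . + g +], [D → . / P], [D → . P], [D' → . D], [P → . B D id], [P → . id] }  — shift
  I1: { [D → + . g +] }  — shift
  I2: { [B → . g], [B → . y], [D → / . P], [P → . B D id], [P → . id] }  — shift
  I3: { [B → . g], [B → . y], [D → . + g +], [D → . / P], [D → . P], [P → . B D id], [P → . id], [P → B . D id] }  — shift
  I4: { [D' → D .] }  — accept
  I5: { [D → P .] }  — reduce
  I6: { [B → g .] }  — reduce
  I7: { [P → id .] }  — reduce
  I8: { [B → y .] }  — reduce
  I9: { [P → B D . id] }  — shift
  I10: { [P → B D id .] }  — reduce
  I11: { [D → / P .] }  — reduce
  I12: { [D → + g . +] }  — shift
  I13: { [D → + g + .] }  — reduce

No state contains both a complete item and a shift item.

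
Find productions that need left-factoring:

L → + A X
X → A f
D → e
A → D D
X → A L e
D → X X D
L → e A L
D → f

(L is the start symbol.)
Yes, X has productions with common prefix 'A'

Left-factoring is needed when two productions for the same non-terminal
share a common prefix on the right-hand side.

Productions for L:
  L → + A X
  L → e A L
Productions for X:
  X → A f
  X → A L e
Productions for D:
  D → e
  D → X X D
  D → f

Found common prefix 'A' in productions for X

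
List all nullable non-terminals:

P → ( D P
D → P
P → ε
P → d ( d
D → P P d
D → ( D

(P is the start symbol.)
{ 'D', 'P' }

ε-productions: P → ε
So P is immediately nullable.
D → P: every symbol on the right is nullable, so D is nullable too.
Every non-terminal is now nullable.
Nullable = { 'D', 'P' }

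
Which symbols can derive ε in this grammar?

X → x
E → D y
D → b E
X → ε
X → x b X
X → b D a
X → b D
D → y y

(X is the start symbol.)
ε-productions: X → ε
So X is immediately nullable.
No further non-terminal can be added: every production for the remaining non-terminals contains a terminal or a non-nullable non-terminal.
Nullable = { 'X' }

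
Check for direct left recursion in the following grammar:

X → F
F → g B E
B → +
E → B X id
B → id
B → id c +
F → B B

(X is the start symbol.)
No direct left recursion

X → F: starts with F
F → g B E: starts with g
B → +: starts with '+'
E → B X id: starts with B
B → id: starts with id
B → id c +: starts with id
F → B B: starts with B

No direct left recursion found.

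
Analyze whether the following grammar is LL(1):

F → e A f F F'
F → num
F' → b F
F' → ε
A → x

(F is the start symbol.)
No. Predict set conflict for F': { 'b' }

Relevant sets:
  FOLLOW(F') = { $, 'b' }

For F:
  PREDICT(F → e A f F F') = { 'e' }
  PREDICT(F → num) = { 'num' }
For F':
  PREDICT(F' → b F) = { 'b' }
  PREDICT(F' → ε) = { $, 'b' }
A has a single production, so nothing to check there.

Conflict found: Predict set conflict for F': { 'b' }
The grammar is NOT LL(1).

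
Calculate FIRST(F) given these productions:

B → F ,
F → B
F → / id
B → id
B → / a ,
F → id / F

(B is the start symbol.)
FIRST sets of the other non-terminals involved (by the same procedure, iterated to a fixed point):
  FIRST(B) = { '/', 'id' }

From F → B:
  - B is a non-terminal: add FIRST(B) \ {ε} = { '/', 'id' }
    B is not nullable, so stop
From F → / id:
  - '/' is a terminal: add '/' and stop
From F → id / F:
  - id is a terminal: add 'id' and stop

Collecting: FIRST(F) = { '/', 'id' }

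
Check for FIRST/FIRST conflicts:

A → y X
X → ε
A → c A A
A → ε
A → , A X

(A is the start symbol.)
A FIRST/FIRST conflict occurs when two productions N → α and N → β for the same non-terminal have FIRST(α) ∩ FIRST(β) ≠ ∅ (with ε ∈ FIRST of a nullable right-hand side, so two nullable alternatives also conflict).

Productions for A:
  A → y X: FIRST = { 'y' }
  A → c A A: FIRST = { 'c' }
  A → ε: FIRST = { ε }
  A → , A X: FIRST = { ',' }
X has only one production, so no FIRST/FIRST conflict is possible there.

All alternatives of each non-terminal have pairwise disjoint FIRST sets.

Answer: No FIRST/FIRST conflicts.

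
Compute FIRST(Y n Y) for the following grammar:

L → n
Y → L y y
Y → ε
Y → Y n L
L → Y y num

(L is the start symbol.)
{ 'n', 'y' }

FIRST sets of the non-terminals involved (from the grammar, by fixed-point iteration):
  FIRST(Y) = { 'n', 'y', ε }

To compute FIRST(Y n Y), process the symbols left to right:
Symbol Y is a non-terminal. Add FIRST(Y) \ {ε} = { 'n', 'y' }
Y is nullable (ε ∈ FIRST(Y)), continue to the next symbol.
Symbol n is a terminal. Add 'n' and stop.
FIRST(Y n Y) = { 'n', 'y' }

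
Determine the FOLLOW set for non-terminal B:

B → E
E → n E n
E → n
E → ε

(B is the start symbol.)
To compute FOLLOW(B), find every occurrence of B on a right-hand side N → α B β: add FIRST(β) \ {ε}, and if β is empty or nullable also add FOLLOW(N). Iterate to a fixed point.

B is the start symbol, so $ ∈ FOLLOW(B).
B does not occur on any right-hand side.

Taking the union: FOLLOW(B) = { $ }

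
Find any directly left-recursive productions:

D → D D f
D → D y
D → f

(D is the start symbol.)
D → D D f: LEFT RECURSIVE (starts with D)
D → D y: LEFT RECURSIVE (starts with D)
D → f: starts with f

The grammar has direct left recursion on: D.

Answer: Yes, D is left-recursive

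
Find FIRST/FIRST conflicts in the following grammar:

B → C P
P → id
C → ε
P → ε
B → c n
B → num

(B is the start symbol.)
A FIRST/FIRST conflict occurs when two productions N → α and N → β for the same non-terminal have FIRST(α) ∩ FIRST(β) ≠ ∅ (with ε ∈ FIRST of a nullable right-hand side, so two nullable alternatives also conflict).

FIRST sets of the non-terminals at (or reachable through a nullable prefix from) the front of some alternative:
  FIRST(C) = { ε }
  FIRST(P) = { 'id', ε }

Productions for B:
  B → C P: FIRST = { 'id', ε }
  B → c n: FIRST = { 'c' }
  B → num: FIRST = { 'num' }
Productions for P:
  P → id: FIRST = { 'id' }
  P → ε: FIRST = { ε }
C has only one production, so no FIRST/FIRST conflict is possible there.

All alternatives of each non-terminal have pairwise disjoint FIRST sets.

Answer: No FIRST/FIRST conflicts.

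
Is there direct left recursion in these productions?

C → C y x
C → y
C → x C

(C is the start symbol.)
Direct left recursion occurs when N → N α for some non-terminal N (the right-hand side begins with the left-hand side itself).

C → C y x: LEFT RECURSIVE (starts with C)
C → y: starts with y
C → x C: starts with x

The grammar has direct left recursion on: C.

Answer: Yes, C is left-recursive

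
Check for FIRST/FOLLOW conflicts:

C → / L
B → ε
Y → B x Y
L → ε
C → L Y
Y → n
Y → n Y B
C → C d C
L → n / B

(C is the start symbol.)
Yes. L → n '/' B with FOLLOW(L) on { 'n' }

Nullable non-terminals: B, L.
B has a nullable alternative but only one production, so nothing to check.

L: nullable alternative(s) L → ε; FOLLOW(L) = { $, 'd', 'n', 'x' }
  L → ε: FIRST \ {ε} = { } — this is the only nullable alternative, skip
  L → n / B: FIRST \ {ε} = { 'n' } — overlaps FOLLOW(L) on { 'n' }: CONFLICT

C, Y have no nullable alternative, so no FIRST/FOLLOW check is needed there.

So the grammar has 1 FIRST/FOLLOW conflict (marked CONFLICT above).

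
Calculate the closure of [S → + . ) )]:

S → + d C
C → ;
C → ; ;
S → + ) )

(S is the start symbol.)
To compute CLOSURE, for each item [A → α.Bβ] where B is a non-terminal, add [B → .γ] for all productions B → γ; repeat for the newly added items until nothing changes.

Start with: [S → + . ) )]
The dot precedes the terminal ')', so nothing is added.

CLOSURE = { [S → + . ) )] }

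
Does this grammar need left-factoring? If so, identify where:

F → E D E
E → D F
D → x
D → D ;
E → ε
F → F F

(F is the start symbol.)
No, left-factoring is not needed

Left-factoring is needed when two productions for the same non-terminal
share a common prefix on the right-hand side.

Productions for F:
  F → E D E
  F → F F
Productions for E:
  E → D F
  E → ε
Productions for D:
  D → x
  D → D ;

No common prefixes found.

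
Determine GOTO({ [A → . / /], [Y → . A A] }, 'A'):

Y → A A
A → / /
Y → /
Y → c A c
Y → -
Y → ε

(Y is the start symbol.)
GOTO(I, 'A') = CLOSURE({ [A → αX.β] : [A → α.Xβ] ∈ I, X = 'A' })

Items with dot before 'A', with the dot advanced:
  [Y → . A A] → [Y → A . A]
Closure of the advanced items:
  [Y → A . A] has the dot before A: add [A → . / /]

GOTO = { [A → . / /], [Y → A . A] }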